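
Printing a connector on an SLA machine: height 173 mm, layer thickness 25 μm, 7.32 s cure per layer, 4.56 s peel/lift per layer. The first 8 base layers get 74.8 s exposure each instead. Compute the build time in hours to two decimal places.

Layer count = ceil(173 / 0.025) = 6920.
Burn-in layers = 8 × (74.8 + 4.56), so 634.88 s.
Normal layers: 6912 × (7.32 + 4.56) → 82114.56 s.
Total = 634.88 + 82114.56 = 82749.44 s = 22.99 hours.

22.99 hours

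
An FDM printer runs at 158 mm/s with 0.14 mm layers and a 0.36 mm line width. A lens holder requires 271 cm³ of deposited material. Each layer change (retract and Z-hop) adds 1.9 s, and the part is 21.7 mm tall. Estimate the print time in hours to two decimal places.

9.54 hours

Bead cross-section = 0.14 × 0.36 = 0.0504 mm².
Toolpath length = 271 cm³ / 0.0504 mm² = 271000 / 0.0504 = 5376984.1 mm.
Print-move time = 5376984.1 / 158, so 34031.5 s.
Number of layers: 21.7 / 0.14 → 155 (rounded up).
Layer-change overhead = 155 × 1.9 = 294.5 s.
Altogether 34031.5 + 294.5 = 34326 s, i.e. 9.54 hours.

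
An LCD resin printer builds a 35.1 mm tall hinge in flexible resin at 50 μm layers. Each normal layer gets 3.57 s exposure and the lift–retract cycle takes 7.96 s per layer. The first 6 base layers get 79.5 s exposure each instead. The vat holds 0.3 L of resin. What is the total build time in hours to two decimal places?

Layers = ⌈35.1/0.05⌉ = 702.
Base layers = 6 × (79.5 + 7.96), so 524.76 s.
Remaining layers = 696 × (3.57 + 7.96), so 8024.88 s.
Sum: 524.76 + 8024.88 = 8549.64 s → 2.37 hours.

2.37 hours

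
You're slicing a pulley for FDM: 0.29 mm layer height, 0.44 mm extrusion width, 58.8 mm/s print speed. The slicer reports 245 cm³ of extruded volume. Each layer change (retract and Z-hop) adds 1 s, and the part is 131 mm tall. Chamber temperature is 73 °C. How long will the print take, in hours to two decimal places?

Extrusion cross-section = 0.29 × 0.44 = 0.1276 mm².
Path length: 245000 mm³ / 0.1276 mm² → 1920062.7 mm.
Print-move time = 1920062.7 / 58.8 = 32654.1 s.
Layers = ⌈131/0.29⌉ = 452.
Non-print overhead = 452 × 1, so 452 s.
Altogether 32654.1 + 452 = 33106.1 s, i.e. 9.20 hours.

9.20 hours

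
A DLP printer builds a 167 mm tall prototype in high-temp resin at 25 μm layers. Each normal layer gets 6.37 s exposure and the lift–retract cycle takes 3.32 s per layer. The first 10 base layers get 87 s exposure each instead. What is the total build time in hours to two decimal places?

18.20 hours

Layer count = ceil(167 / 0.025) = 6680.
Base layers = 10 × (87 + 3.32), so 903.2 s.
Remaining layers = 6670 × (6.37 + 3.32), so 64632.3 s.
Sum: 903.2 + 64632.3 = 65535.5 s → 18.20 hours.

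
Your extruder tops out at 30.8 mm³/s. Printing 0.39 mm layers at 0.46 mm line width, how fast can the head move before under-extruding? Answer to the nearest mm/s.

172 mm/s

A = 0.39 × 0.46 = 0.1794 mm².
v_max = Q/A = 30.8/0.1794 = 171.68 mm/s → 172 mm/s.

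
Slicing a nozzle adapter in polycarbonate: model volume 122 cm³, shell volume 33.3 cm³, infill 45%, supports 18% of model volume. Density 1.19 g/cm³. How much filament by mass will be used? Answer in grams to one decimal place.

113.3 g

Interior volume = 122 − 33.3 = 88.7 cm³.
Infill deposited = 0.45 × 88.7 = 39.915 cm³.
Support: 0.18 × 122 → 21.96 cm³.
Deposited volume = 33.3 + 39.915 + 21.96, so 95.175 cm³.
Mass = 95.175 × 1.19, so 113.25825 g.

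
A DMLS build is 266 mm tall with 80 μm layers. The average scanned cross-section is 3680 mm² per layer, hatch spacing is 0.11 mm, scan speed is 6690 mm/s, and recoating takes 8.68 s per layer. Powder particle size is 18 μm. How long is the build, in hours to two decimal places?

12.64 hours

Layer count = ceil(266 / 0.08) = 3325.
Hatch length per layer = 3680 / 0.11, so 33454.5 mm.
Scan time per layer: 33454.5 / 6690 → 5.0007 s.
Per-layer time = 5.0007 + 8.68 = 13.6807 s.
Total: 3325 × 13.6807 s = 45488.3275 s → 12.64 hours.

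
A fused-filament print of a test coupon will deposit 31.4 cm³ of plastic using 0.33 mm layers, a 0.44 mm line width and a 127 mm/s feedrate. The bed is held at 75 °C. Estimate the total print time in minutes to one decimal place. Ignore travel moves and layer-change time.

Bead cross-section = 0.33 × 0.44, so 0.1452 mm².
Toolpath length = 31.4 cm³ / 0.1452 mm² = 31400 / 0.1452 = 216253.4 mm.
Print-move time = 216253.4 / 127, so 1702.8 s.
Converting: 1702.8 s = 28.4 minutes.

28.4 minutes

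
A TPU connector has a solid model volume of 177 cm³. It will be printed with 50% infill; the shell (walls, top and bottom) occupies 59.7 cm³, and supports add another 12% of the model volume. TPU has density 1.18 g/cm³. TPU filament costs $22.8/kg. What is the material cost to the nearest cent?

$3.76

Infill region = 177 − 59.7, so 117.3 cm³.
Infill volume = 0.50 × 117.3 = 58.65 cm³.
Support: 0.12 × 177 → 21.24 cm³.
Total printed volume = 59.7 + 58.65 + 21.24, so 139.59 cm³.
Mass = 139.59 × 1.18 = 164.7162 g.
At $22.8/kg: 164.7162/1000 × 22.8 = $3.76.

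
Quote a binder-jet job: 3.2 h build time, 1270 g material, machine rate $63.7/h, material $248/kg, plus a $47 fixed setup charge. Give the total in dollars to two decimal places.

$565.80

Machine-time cost: 63.7 × 3.2 → $203.84.
Feedstock cost = 248 × 1270/1000, so $314.96.
Adding setup: 203.84 + 314.96 + 47 → $565.80.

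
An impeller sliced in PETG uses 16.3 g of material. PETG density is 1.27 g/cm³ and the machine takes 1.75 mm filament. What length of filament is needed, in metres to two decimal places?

5.34 m

Volume = 16.3 g / 1.27 g·cm⁻³ = 12.8346 cm³ = 12834.6 mm³.
Cross-section of 1.75 mm filament: π·(1.75/2)² = 2.4053 mm².
L = V/A = 12834.6/2.4053 = 5335.97 mm → 5.34 m.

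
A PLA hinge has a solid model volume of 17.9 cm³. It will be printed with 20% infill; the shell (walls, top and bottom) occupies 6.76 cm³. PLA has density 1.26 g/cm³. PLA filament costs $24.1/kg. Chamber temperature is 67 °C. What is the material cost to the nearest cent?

Volume inside the shell: 17.9 − 6.76 → 11.14 cm³.
Deposited infill = 0.20 × 11.14 = 2.228 cm³.
Deposited volume: 6.76 + 2.228 → 8.988 cm³.
Mass = 8.988 × 1.26 = 11.32488 g.
At $24.1/kg: 11.32488/1000 × 24.1 = $0.27.

$0.27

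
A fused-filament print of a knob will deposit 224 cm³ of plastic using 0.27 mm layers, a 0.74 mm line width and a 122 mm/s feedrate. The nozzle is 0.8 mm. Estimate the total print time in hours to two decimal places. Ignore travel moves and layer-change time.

Line area = 0.27 × 0.74, so 0.1998 mm².
Path length: 224000 mm³ / 0.1998 mm² → 1121121.1 mm.
Print-move time = 1121121.1 / 122, so 9189.5 s.
Converting: 9189.5 s = 2.55 hours.

2.55 hours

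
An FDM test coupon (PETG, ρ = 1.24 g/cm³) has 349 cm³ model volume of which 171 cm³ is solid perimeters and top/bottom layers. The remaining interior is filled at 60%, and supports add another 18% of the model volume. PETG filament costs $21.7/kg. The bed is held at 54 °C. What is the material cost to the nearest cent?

Volume inside the shell = 349 − 171, so 178 cm³.
Deposited infill = 0.60 × 178 = 106.8 cm³.
Support: 0.18 × 349 → 62.82 cm³.
Deposited volume: 171 + 106.8 + 62.82 → 340.62 cm³.
Mass = 340.62 × 1.24, so 422.3688 g.
At $21.7/kg: 422.3688/1000 × 21.7 = $9.17.

$9.17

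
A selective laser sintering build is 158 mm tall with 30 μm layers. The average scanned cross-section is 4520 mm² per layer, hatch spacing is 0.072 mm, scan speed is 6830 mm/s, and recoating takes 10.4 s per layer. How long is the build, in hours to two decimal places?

28.66 hours

Layer count = ceil(158 / 0.03) = 5267.
Per-layer scan distance: 4520 / 0.072 → 62777.8 mm.
Laser time per layer = 62777.8 / 6830 = 9.1915 s.
Layer cycle = 9.1915 + 10.4, so 19.5915 s.
5267 layers × 19.5915 s/layer = 103188.4305 s, i.e. 28.66 hours.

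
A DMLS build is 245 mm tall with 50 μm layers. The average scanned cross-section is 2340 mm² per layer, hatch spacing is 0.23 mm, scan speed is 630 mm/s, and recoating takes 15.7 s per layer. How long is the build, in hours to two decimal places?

Layers = ⌈245/0.05⌉ = 4900.
Per-layer scan distance: 2340 / 0.23 → 10173.9 mm.
Laser time per layer = 10173.9 / 630, so 16.149 s.
Time per layer = 16.149 + 15.7, so 31.849 s.
Build time = 4900 × 31.849 = 156060.1 s = 43.35 hours.

43.35 hours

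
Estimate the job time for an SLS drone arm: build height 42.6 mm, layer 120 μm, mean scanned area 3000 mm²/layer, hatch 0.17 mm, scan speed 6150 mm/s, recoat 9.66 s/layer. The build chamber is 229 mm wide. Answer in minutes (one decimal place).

Layers = ⌈42.6/0.12⌉ = 355.
Scan path per layer = 3000 / 0.17 = 17647.1 mm.
Per-layer scan time = 17647.1 / 6150 = 2.8694 s.
Per-layer time: 2.8694 + 9.66 → 12.5294 s.
Total: 355 × 12.5294 s = 4447.937 s → 74.1 minutes.

74.1 minutes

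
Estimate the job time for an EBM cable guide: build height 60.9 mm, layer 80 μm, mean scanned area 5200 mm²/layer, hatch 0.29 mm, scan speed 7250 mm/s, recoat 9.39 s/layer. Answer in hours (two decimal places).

2.51 hours

Number of layers: 60.9 / 0.08 → 762 (rounded up).
Hatch length per layer = 5200 / 0.29 = 17931 mm.
Per-layer scan time = 17931 / 7250, so 2.4732 s.
Layer cycle = 2.4732 + 9.39, so 11.8632 s.
762 layers × 11.8632 s/layer = 9039.7584 s, i.e. 2.51 hours.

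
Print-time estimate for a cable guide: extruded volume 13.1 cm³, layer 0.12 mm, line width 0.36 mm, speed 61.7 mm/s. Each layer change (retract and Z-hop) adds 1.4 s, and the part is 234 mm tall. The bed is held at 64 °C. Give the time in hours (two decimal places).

Bead cross-section = 0.12 × 0.36 = 0.0432 mm².
Total extruded path = 13100/0.0432 = 303240.7 mm.
Time extruding: 303240.7 / 61.7 → 4914.8 s.
Layer count = ceil(234 / 0.12) = 1950.
Layer-change overhead = 1950 × 1.4 = 2730 s.
Total = 4914.8 + 2730 = 7644.8 s = 2.12 hours.

2.12 hours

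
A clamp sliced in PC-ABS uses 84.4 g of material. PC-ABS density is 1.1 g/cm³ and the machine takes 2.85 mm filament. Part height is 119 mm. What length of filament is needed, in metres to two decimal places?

Volume = 84.4 g / 1.1 g·cm⁻³ = 76.7273 cm³ = 76727.3 mm³.
Cross-section of 2.85 mm filament: π·(2.85/2)² = 6.3794 mm².
Length = 76727.3 / 6.3794 = 12027.35 mm = 12.03 m.

12.03 m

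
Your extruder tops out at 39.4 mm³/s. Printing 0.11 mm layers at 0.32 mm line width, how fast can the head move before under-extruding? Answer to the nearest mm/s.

1119 mm/s

Bead cross-section: 0.11 × 0.32 → 0.0352 mm².
Max speed = 39.4 / 0.0352 = 1119.32 ≈ 1119 mm/s.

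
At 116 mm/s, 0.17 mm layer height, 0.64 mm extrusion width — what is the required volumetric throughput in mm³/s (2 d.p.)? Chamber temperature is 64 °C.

12.62

A: 0.17 × 0.64 → 0.1088 mm².
Volumetric flow = 116 × 0.1088 = 12.62 mm³/s.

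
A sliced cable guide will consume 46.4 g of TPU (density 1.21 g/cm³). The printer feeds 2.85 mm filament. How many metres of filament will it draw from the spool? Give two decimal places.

6.01 m

Volume = 46.4 g / 1.21 g·cm⁻³ = 38.3471 cm³ = 38347.1 mm³.
Cross-section of 2.85 mm filament: π·(2.85/2)² = 6.3794 mm².
L = V/A = 38347.1/6.3794 = 6011.08 mm → 6.01 m.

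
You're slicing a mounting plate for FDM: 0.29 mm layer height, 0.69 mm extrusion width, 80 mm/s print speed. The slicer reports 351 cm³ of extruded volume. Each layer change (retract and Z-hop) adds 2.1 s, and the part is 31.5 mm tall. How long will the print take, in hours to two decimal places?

6.15 hours

Line area = 0.29 × 0.69, so 0.2001 mm².
Path length: 351000 mm³ / 0.2001 mm² → 1754122.9 mm.
Time extruding = 1754122.9 / 80 = 21926.5 s.
Number of layers: 31.5 / 0.29 → 109 (rounded up).
Layer-change overhead = 109 × 2.1 = 228.9 s.
Total = 21926.5 + 228.9 = 22155.4 s = 6.15 hours.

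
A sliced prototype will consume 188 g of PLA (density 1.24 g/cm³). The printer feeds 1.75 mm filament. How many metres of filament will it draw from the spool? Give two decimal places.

63.03 m

Extruded volume: 188/1.24 = 151.6129 cm³ (151612.9 mm³).
A = π r² = π × 0.875² = 2.4053 mm².
Length = 151612.9 / 2.4053 = 63032.84 mm = 63.03 m.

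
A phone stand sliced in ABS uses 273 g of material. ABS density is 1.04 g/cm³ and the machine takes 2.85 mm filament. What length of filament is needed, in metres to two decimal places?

41.15 m

Extruded volume: 273/1.04 = 262.5 cm³ (262500 mm³).
Cross-section of 2.85 mm filament: π·(2.85/2)² = 6.3794 mm².
L = V/A = 262500/6.3794 = 41148.07 mm → 41.15 m.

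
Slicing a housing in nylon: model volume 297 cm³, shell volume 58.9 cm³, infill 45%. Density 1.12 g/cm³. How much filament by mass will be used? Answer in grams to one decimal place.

186.0 g

Volume inside the shell = 297 − 58.9 = 238.1 cm³.
Infill deposited = 0.45 × 238.1 = 107.145 cm³.
Total printed volume = 58.9 + 107.145 = 166.045 cm³.
Mass = 166.045 × 1.12 = 185.9704 g.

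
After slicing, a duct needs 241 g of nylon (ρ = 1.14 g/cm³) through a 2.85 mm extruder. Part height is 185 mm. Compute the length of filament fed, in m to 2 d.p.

33.14 m

Volume = 241 g / 1.14 g·cm⁻³ = 211.4035 cm³ = 211403.5 mm³.
Cross-section of 2.85 mm filament: π·(2.85/2)² = 6.3794 mm².
Length = 211403.5 / 6.3794 = 33138.46 mm = 33.14 m.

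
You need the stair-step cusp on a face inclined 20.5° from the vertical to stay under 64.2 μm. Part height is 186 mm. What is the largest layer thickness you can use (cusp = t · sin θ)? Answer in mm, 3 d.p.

0.183 mm

t = h_c / sin θ = 0.0642 / 0.3502 = 0.183 mm.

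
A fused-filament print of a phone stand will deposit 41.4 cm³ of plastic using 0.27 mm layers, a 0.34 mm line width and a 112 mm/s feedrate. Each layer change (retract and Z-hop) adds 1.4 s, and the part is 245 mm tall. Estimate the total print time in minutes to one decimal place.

88.3 minutes

Line area = 0.27 × 0.34 = 0.0918 mm².
Total extruded path = 41400/0.0918 = 450980.4 mm.
Print-move time = 450980.4 / 112 = 4026.6 s.
Layer count = ceil(245 / 0.27) = 908.
Layer-change overhead = 908 × 1.4 = 1271.2 s.
Total = 4026.6 + 1271.2 = 5297.8 s = 88.3 minutes.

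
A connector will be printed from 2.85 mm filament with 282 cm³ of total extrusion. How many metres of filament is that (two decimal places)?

Cross-section of 2.85 mm filament: π·(2.85/2)² = 6.3794 mm².
Length = 282 cm³ / 6.3794 mm² = 282000 / 6.3794 = 44204.78 mm = 44.20 m.

44.20 m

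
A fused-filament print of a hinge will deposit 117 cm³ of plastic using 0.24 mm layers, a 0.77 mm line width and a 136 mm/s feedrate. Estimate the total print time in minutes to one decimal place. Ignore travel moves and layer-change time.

77.6 minutes

Line area: 0.24 × 0.77 → 0.1848 mm².
Path length: 117000 mm³ / 0.1848 mm² → 633116.9 mm.
Print-move time = 633116.9 / 136, so 4655.3 s.
Converting: 4655.3 s = 77.6 minutes.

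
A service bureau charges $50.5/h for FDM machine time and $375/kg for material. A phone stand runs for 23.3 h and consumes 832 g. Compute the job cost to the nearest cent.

$1488.65

Machine-time cost = 50.5 × 23.3, so $1176.65.
Material charge = 375 × 832/1000 = $312.00.
Total = 1176.65 + 312.00 = $1488.65.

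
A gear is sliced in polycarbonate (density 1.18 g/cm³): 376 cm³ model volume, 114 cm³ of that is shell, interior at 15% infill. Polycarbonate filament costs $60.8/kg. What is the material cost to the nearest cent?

Infill region = 376 − 114, so 262 cm³.
Infill deposited = 0.15 × 262 = 39.3 cm³.
Total printed volume = 114 + 39.3, so 153.3 cm³.
Mass = 153.3 × 1.18, so 180.894 g.
At $60.8/kg: 180.894/1000 × 60.8 = $11.00.

$11.00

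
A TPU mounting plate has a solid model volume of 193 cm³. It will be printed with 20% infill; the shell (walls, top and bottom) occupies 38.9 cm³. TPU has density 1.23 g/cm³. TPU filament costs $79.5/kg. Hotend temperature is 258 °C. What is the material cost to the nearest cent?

$6.82

Interior volume = 193 − 38.9 = 154.1 cm³.
Deposited infill = 0.20 × 154.1 = 30.82 cm³.
Total extruded: 38.9 + 30.82 → 69.72 cm³.
Mass = 69.72 × 1.23 = 85.7556 g.
At $79.5/kg: 85.7556/1000 × 79.5 = $6.82.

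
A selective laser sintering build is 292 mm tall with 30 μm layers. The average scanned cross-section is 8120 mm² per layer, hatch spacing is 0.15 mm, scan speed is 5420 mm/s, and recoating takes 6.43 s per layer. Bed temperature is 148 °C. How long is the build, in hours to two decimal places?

Layers = ⌈292/0.03⌉ = 9734.
Per-layer scan distance = 8120 / 0.15, so 54133.3 mm.
Per-layer scan time = 54133.3 / 5420, so 9.9877 s.
Layer cycle: 9.9877 + 6.43 → 16.4177 s.
Total: 9734 × 16.4177 s = 159809.8918 s → 44.39 hours.

44.39 hours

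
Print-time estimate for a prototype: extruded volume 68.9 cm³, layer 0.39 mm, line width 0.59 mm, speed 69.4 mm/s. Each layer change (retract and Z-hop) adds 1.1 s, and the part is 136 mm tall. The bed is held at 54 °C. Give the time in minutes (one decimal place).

78.3 minutes

Extrusion cross-section: 0.39 × 0.59 → 0.2301 mm².
Path length: 68900 mm³ / 0.2301 mm² → 299435 mm.
Time extruding = 299435 / 69.4, so 4314.6 s.
Layer count = ceil(136 / 0.39) = 349.
Layer-change overhead: 349 × 1.1 → 383.9 s.
Altogether 4314.6 + 383.9 = 4698.5 s, i.e. 78.3 minutes.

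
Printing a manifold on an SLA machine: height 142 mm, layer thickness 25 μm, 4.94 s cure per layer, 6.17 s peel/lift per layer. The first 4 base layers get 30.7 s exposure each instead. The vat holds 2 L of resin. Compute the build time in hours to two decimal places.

Number of layers: 142 / 0.025 → 5680 (rounded up).
Burn-in layers = 4 × (30.7 + 6.17), so 147.48 s.
Regular layers = 5676 × (4.94 + 6.17), so 63060.36 s.
Sum: 147.48 + 63060.36 = 63207.84 s → 17.56 hours.

17.56 hours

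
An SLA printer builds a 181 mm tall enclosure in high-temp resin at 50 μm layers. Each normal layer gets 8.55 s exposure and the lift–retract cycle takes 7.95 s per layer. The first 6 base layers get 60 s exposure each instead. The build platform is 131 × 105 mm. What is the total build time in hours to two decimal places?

16.68 hours

Number of layers: 181 / 0.05 → 3620 (rounded up).
Base layers: 6 × (60 + 7.95) → 407.7 s.
Remaining layers: 3614 × (8.55 + 7.95) → 59631 s.
Sum: 407.7 + 59631 = 60038.7 s → 16.68 hours.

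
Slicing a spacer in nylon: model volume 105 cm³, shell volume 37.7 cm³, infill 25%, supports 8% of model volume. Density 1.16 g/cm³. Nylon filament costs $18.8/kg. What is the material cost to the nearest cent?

$1.37

Interior volume: 105 − 37.7 → 67.3 cm³.
Infill volume: 0.25 × 67.3 → 16.825 cm³.
Support = 0.08 × 105 = 8.4 cm³.
Total printed volume = 37.7 + 16.825 + 8.4, so 62.925 cm³.
Mass = 62.925 × 1.16 = 72.993 g.
Cost = 72.993 g / 1000 × $18.8/kg = $1.37.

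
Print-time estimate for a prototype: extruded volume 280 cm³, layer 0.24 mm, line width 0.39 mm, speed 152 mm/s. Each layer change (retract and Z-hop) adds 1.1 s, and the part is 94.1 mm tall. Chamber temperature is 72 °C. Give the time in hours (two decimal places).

Line area: 0.24 × 0.39 → 0.0936 mm².
Total extruded path = 280000/0.0936 = 2991453 mm.
Time extruding = 2991453 / 152, so 19680.6 s.
Layer count = ceil(94.1 / 0.24) = 393.
Z-hop total = 393 × 1.1 = 432.3 s.
Total = 19680.6 + 432.3 = 20112.9 s = 5.59 hours.

5.59 hours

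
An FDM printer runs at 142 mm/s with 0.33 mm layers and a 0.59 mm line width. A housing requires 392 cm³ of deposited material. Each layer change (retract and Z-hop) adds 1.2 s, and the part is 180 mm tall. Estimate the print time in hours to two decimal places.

4.12 hours

Line area = 0.33 × 0.59, so 0.1947 mm².
Toolpath length = 392 cm³ / 0.1947 mm² = 392000 / 0.1947 = 2013353.9 mm.
Time extruding: 2013353.9 / 142 → 14178.5 s.
Layer count = ceil(180 / 0.33) = 546.
Z-hop total: 546 × 1.2 → 655.2 s.
Altogether 14178.5 + 655.2 = 14833.7 s, i.e. 4.12 hours.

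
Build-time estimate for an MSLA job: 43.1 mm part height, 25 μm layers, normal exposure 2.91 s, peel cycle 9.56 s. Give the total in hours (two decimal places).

5.97 hours

Layer count = ceil(43.1 / 0.025) = 1724.
Per-layer time: 2.91 + 9.56 → 12.47 s.
Total = 1724 × 12.47 = 21498.28 s = 5.97 hours.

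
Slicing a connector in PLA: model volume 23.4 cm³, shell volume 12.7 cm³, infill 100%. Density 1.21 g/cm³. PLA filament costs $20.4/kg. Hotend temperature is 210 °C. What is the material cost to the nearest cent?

$0.58

Volume inside the shell: 23.4 − 12.7 → 10.7 cm³.
Infill volume = 1.00 × 10.7, so 10.7 cm³.
Total printed volume = 12.7 + 10.7 = 23.4 cm³.
Mass = 23.4 × 1.21, so 28.314 g.
Cost = 28.314 g / 1000 × $20.4/kg = $0.58.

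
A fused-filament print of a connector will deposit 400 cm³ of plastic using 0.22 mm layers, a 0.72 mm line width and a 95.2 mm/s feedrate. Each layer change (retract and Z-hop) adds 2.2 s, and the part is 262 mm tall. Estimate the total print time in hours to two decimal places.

8.10 hours

Extrusion cross-section = 0.22 × 0.72 = 0.1584 mm².
Toolpath length = 400 cm³ / 0.1584 mm² = 400000 / 0.1584 = 2525252.5 mm.
Time extruding: 2525252.5 / 95.2 → 26525.8 s.
Layer count = ceil(262 / 0.22) = 1191.
Non-print overhead = 1191 × 2.2, so 2620.2 s.
Total = 26525.8 + 2620.2 = 29146 s = 8.10 hours.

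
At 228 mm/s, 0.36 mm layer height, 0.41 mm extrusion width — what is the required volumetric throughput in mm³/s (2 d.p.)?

33.65

Extrusion cross-section: 0.36 × 0.41 → 0.1476 mm².
Volumetric flow = 228 × 0.1476 = 33.65 mm³/s.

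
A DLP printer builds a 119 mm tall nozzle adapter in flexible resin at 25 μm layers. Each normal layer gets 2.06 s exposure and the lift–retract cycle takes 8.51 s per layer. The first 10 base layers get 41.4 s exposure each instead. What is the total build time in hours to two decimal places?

Number of layers: 119 / 0.025 → 4760 (rounded up).
Burn-in layers = 10 × (41.4 + 8.51) = 499.1 s.
Remaining layers: 4750 × (2.06 + 8.51) → 50207.5 s.
Total = 499.1 + 50207.5 = 50706.6 s = 14.09 hours.

14.09 hours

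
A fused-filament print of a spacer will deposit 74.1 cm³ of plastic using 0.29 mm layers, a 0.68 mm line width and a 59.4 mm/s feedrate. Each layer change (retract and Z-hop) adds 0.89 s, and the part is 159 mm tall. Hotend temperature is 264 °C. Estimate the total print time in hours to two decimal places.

Bead cross-section = 0.29 × 0.68 = 0.1972 mm².
Path length: 74100 mm³ / 0.1972 mm² → 375760.6 mm.
Print-move time: 375760.6 / 59.4 → 6325.9 s.
Layer count = ceil(159 / 0.29) = 549.
Z-hop total: 549 × 0.89 → 488.61 s.
Total = 6325.9 + 488.61 = 6814.51 s = 1.89 hours.

1.89 hours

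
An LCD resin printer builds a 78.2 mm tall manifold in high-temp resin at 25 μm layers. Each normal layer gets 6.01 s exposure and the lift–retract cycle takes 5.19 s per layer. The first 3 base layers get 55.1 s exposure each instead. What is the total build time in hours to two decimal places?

9.77 hours

Number of layers: 78.2 / 0.025 → 3128 (rounded up).
Burn-in layers = 3 × (55.1 + 5.19) = 180.87 s.
Remaining layers = 3125 × (6.01 + 5.19) = 35000 s.
Sum: 180.87 + 35000 = 35180.87 s → 9.77 hours.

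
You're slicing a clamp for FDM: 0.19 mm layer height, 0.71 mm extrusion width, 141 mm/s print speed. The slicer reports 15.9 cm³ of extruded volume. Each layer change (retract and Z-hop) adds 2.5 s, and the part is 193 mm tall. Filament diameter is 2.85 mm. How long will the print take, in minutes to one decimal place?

56.3 minutes

Bead cross-section: 0.19 × 0.71 → 0.1349 mm².
Toolpath length = 15.9 cm³ / 0.1349 mm² = 15900 / 0.1349 = 117865.1 mm.
Print-move time: 117865.1 / 141 → 835.9 s.
Number of layers: 193 / 0.19 → 1016 (rounded up).
Layer-change overhead: 1016 × 2.5 → 2540 s.
Total = 835.9 + 2540 = 3375.9 s = 56.3 minutes.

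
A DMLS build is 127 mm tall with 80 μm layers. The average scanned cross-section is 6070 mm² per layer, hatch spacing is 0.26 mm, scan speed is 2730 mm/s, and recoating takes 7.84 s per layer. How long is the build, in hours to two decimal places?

7.23 hours

Number of layers: 127 / 0.08 → 1588 (rounded up).
Scan path per layer: 6070 / 0.26 → 23346.2 mm.
Scan time per layer = 23346.2 / 2730 = 8.5517 s.
Time per layer: 8.5517 + 7.84 → 16.3917 s.
Total: 1588 × 16.3917 s = 26030.0196 s → 7.23 hours.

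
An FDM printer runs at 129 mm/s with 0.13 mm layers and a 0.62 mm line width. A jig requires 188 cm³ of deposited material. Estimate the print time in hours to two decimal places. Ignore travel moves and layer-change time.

5.02 hours

Bead cross-section = 0.13 × 0.62 = 0.0806 mm².
Toolpath length = 188 cm³ / 0.0806 mm² = 188000 / 0.0806 = 2332506.2 mm.
Extrusion time = 2332506.2 / 129, so 18081.4 s.
In the requested units: 18081.4 s = 5.02 hours.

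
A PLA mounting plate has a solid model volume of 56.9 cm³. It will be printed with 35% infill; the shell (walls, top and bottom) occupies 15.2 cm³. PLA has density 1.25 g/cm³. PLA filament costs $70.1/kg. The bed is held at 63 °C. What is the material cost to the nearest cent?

Interior volume: 56.9 − 15.2 → 41.7 cm³.
Infill deposited: 0.35 × 41.7 → 14.595 cm³.
Deposited volume: 15.2 + 14.595 → 29.795 cm³.
Mass = 29.795 × 1.25 = 37.24375 g.
At $70.1/kg: 37.24375/1000 × 70.1 = $2.61.

$2.61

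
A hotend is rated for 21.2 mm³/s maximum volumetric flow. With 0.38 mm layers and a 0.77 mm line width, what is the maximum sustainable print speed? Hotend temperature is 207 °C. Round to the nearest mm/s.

Bead cross-section = 0.38 × 0.77, so 0.2926 mm².
v_max = Q/A = 21.2/0.2926 = 72.45 mm/s → 72 mm/s.

72 mm/s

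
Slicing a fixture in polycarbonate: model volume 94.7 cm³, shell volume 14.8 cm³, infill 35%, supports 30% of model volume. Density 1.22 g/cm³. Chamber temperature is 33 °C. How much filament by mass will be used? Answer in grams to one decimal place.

86.8 g

Interior volume = 94.7 − 14.8, so 79.9 cm³.
Deposited infill = 0.35 × 79.9, so 27.965 cm³.
Support = 0.30 × 94.7 = 28.41 cm³.
Deposited volume = 14.8 + 27.965 + 28.41 = 71.175 cm³.
Mass = 71.175 × 1.22, so 86.8335 g.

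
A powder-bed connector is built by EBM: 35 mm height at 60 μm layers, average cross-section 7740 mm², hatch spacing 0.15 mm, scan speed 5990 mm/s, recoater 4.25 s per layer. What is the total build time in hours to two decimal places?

2.09 hours

Layer count = ceil(35 / 0.06) = 584.
Scan path per layer = 7740 / 0.15 = 51600 mm.
Scan time per layer: 51600 / 5990 → 8.6144 s.
Layer cycle = 8.6144 + 4.25, so 12.8644 s.
584 layers × 12.8644 s/layer = 7512.8096 s, i.e. 2.09 hours.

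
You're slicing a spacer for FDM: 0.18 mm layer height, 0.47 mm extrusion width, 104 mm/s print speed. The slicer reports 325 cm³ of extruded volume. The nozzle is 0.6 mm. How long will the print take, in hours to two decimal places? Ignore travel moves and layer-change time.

Bead cross-section: 0.18 × 0.47 → 0.0846 mm².
Path length: 325000 mm³ / 0.0846 mm² → 3841607.6 mm.
Print-move time = 3841607.6 / 104 = 36938.5 s.
In the requested units: 36938.5 s = 10.26 hours.

10.26 hours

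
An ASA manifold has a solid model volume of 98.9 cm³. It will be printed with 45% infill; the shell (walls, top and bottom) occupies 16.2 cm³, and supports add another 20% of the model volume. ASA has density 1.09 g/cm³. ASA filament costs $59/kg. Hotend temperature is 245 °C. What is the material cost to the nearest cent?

Volume inside the shell: 98.9 − 16.2 → 82.7 cm³.
Infill deposited = 0.45 × 82.7, so 37.215 cm³.
Support: 0.20 × 98.9 → 19.78 cm³.
Deposited volume = 16.2 + 37.215 + 19.78 = 73.195 cm³.
Mass = 73.195 × 1.09 = 79.78255 g.
At $59/kg: 79.78255/1000 × 59 = $4.71.

$4.71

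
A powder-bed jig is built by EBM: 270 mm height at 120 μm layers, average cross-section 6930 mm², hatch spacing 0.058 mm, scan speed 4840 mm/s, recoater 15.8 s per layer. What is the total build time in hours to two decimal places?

25.30 hours

Layers = ⌈270/0.12⌉ = 2250.
Hatch length per layer = 6930 / 0.058, so 119482.8 mm.
Beam time per layer: 119482.8 / 4840 → 24.6865 s.
Time per layer = 24.6865 + 15.8, so 40.4865 s.
Build time = 2250 × 40.4865 = 91094.625 s = 25.30 hours.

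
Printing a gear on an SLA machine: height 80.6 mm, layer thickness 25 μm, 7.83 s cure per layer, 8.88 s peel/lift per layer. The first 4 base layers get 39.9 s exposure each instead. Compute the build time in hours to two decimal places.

15.00 hours

Layers = ⌈80.6/0.025⌉ = 3224.
Bottom layers = 4 × (39.9 + 8.88) = 195.12 s.
Regular layers = 3220 × (7.83 + 8.88) = 53806.2 s.
Total = 195.12 + 53806.2 = 54001.32 s = 15.00 hours.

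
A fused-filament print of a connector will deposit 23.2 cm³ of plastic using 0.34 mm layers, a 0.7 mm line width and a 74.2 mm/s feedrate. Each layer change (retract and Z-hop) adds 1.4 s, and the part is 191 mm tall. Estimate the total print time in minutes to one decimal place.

35.0 minutes

Bead cross-section = 0.34 × 0.7 = 0.238 mm².
Path length: 23200 mm³ / 0.238 mm² → 97479 mm.
Extrusion time = 97479 / 74.2 = 1313.7 s.
Number of layers: 191 / 0.34 → 562 (rounded up).
Layer-change overhead = 562 × 1.4 = 786.8 s.
Total = 1313.7 + 786.8 = 2100.5 s = 35.0 minutes.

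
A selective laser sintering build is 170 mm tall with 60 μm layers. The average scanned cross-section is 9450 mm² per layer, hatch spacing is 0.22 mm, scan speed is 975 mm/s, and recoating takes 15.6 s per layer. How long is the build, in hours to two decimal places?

46.96 hours

Number of layers: 170 / 0.06 → 2834 (rounded up).
Scan path per layer = 9450 / 0.22 = 42954.5 mm.
Per-layer scan time = 42954.5 / 975, so 44.0559 s.
Layer cycle = 44.0559 + 15.6, so 59.6559 s.
2834 layers × 59.6559 s/layer = 169064.8206 s, i.e. 46.96 hours.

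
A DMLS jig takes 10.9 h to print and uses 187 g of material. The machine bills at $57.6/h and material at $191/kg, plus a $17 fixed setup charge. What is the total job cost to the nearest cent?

Machine-time cost = 57.6 × 10.9 = $627.84.
Material cost: 191 × 187/1000 → $35.717.
Adding setup: 627.84 + 35.717 + 17 → 680.557 ≈ $680.56.

$680.56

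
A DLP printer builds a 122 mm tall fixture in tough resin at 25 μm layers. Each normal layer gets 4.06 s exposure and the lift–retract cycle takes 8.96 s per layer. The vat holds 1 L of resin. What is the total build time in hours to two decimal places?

17.65 hours

Layer count = ceil(122 / 0.025) = 4880.
Each layer takes = 4.06 + 8.96, so 13.02 s.
Total = 4880 × 13.02 = 63537.6 s = 17.65 hours.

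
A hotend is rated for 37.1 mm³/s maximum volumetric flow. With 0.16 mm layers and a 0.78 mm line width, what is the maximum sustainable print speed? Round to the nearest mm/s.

Bead cross-section: 0.16 × 0.78 → 0.1248 mm².
Max speed = 37.1 / 0.1248 = 297.28 ≈ 297 mm/s.

297 mm/s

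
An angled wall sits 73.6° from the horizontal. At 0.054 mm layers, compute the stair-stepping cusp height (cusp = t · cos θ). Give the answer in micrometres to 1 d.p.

15.2 μm

cos(73.6°) = 0.2823, so cusp = 0.054 × 0.2823 = 0.015244 mm → 15.2 μm.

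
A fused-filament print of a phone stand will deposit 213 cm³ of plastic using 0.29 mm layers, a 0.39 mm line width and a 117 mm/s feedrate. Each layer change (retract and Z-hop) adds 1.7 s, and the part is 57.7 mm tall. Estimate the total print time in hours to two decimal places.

Extrusion cross-section = 0.29 × 0.39 = 0.1131 mm².
Path length: 213000 mm³ / 0.1131 mm² → 1883289.1 mm.
Time extruding: 1883289.1 / 117 → 16096.5 s.
Layer count = ceil(57.7 / 0.29) = 199.
Z-hop total = 199 × 1.7 = 338.3 s.
Altogether 16096.5 + 338.3 = 16434.8 s, i.e. 4.57 hours.

4.57 hours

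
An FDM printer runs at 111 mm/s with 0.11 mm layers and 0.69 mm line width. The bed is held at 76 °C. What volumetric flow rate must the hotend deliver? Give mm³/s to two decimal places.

Extrusion cross-section = 0.11 × 0.69 = 0.0759 mm².
Volumetric flow = 111 × 0.0759 = 8.42 mm³/s.

8.42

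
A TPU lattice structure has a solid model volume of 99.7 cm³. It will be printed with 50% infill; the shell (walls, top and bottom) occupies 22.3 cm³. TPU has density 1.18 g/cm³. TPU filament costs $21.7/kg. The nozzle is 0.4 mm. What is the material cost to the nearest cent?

$1.56

Volume inside the shell = 99.7 − 22.3 = 77.4 cm³.
Deposited infill = 0.50 × 77.4, so 38.7 cm³.
Deposited volume = 22.3 + 38.7, so 61 cm³.
Mass = 61 × 1.18, so 71.98 g.
At $21.7/kg: 71.98/1000 × 21.7 = $1.56.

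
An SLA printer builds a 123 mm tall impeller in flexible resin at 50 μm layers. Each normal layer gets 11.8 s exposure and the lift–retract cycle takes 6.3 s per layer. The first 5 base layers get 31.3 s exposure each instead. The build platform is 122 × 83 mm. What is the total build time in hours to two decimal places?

12.40 hours

Layer count = ceil(123 / 0.05) = 2460.
Base layers = 5 × (31.3 + 6.3), so 188 s.
Remaining layers = 2455 × (11.8 + 6.3) = 44435.5 s.
Total = 188 + 44435.5 = 44623.5 s = 12.40 hours.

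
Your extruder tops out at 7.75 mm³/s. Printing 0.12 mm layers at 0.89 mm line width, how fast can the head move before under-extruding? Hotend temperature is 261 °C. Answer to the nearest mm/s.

73 mm/s

Bead cross-section: 0.12 × 0.89 → 0.1068 mm².
v_max = Q/A = 7.75/0.1068 = 72.57 mm/s → 73 mm/s.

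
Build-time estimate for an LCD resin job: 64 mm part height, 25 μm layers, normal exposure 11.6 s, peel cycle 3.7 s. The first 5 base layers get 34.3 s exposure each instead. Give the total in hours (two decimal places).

10.91 hours

Number of layers: 64 / 0.025 → 2560 (rounded up).
Base layers = 5 × (34.3 + 3.7), so 190 s.
Normal layers: 2555 × (11.6 + 3.7) → 39091.5 s.
Total = 190 + 39091.5 = 39281.5 s = 10.91 hours.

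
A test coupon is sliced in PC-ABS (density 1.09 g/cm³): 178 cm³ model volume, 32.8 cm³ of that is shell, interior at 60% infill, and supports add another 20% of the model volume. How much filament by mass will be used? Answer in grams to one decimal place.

Interior volume = 178 − 32.8 = 145.2 cm³.
Infill deposited = 0.60 × 145.2 = 87.12 cm³.
Support: 0.20 × 178 → 35.6 cm³.
Deposited volume = 32.8 + 87.12 + 35.6 = 155.52 cm³.
Mass = 155.52 × 1.09 = 169.5168 g.

169.5 g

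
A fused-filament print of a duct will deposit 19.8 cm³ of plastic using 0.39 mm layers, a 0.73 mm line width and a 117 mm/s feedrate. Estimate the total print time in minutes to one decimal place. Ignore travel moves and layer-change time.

9.9 minutes

Bead cross-section = 0.39 × 0.73 = 0.2847 mm².
Toolpath length = 19.8 cm³ / 0.2847 mm² = 19800 / 0.2847 = 69546.9 mm.
Time extruding = 69546.9 / 117, so 594.4 s.
That's 594.4 s → 9.9 minutes.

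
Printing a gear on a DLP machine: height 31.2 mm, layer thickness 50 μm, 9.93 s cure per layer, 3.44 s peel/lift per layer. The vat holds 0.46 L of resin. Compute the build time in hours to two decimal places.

2.32 hours

Layers = ⌈31.2/0.05⌉ = 624.
Cycle time: 9.93 + 3.44 → 13.37 s.
Total = 624 × 13.37 = 8342.88 s = 2.32 hours.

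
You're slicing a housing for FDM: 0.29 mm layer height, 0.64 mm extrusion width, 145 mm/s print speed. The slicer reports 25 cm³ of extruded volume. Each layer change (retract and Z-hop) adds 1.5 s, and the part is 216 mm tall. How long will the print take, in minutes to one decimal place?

Bead cross-section = 0.29 × 0.64 = 0.1856 mm².
Path length: 25000 mm³ / 0.1856 mm² → 134698.3 mm.
Extrusion time: 134698.3 / 145 → 929 s.
Layer count = ceil(216 / 0.29) = 745.
Non-print overhead = 745 × 1.5 = 1117.5 s.
Total = 929 + 1117.5 = 2046.5 s = 34.1 minutes.

34.1 minutes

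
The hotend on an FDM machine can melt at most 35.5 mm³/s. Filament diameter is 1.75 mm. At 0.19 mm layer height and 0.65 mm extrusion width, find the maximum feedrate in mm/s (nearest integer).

287 mm/s

Extrusion cross-section = 0.19 × 0.65, so 0.1235 mm².
Max speed = 35.5 / 0.1235 = 287.45 ≈ 287 mm/s.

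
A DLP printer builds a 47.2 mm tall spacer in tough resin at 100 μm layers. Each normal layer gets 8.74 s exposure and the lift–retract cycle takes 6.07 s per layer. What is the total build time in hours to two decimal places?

1.94 hours

Layers = ⌈47.2/0.1⌉ = 472.
Per-layer time: 8.74 + 6.07 → 14.81 s.
Build time: 472 × 14.81 s = 6990.32 s, i.e. 1.94 hours.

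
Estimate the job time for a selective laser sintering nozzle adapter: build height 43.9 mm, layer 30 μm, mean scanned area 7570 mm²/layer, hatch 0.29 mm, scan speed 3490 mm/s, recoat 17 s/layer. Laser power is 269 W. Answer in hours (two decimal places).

Layers = ⌈43.9/0.03⌉ = 1464.
Per-layer scan distance = 7570 / 0.29, so 26103.4 mm.
Per-layer scan time: 26103.4 / 3490 → 7.4795 s.
Per-layer time: 7.4795 + 17 → 24.4795 s.
Build time = 1464 × 24.4795 = 35837.988 s = 9.95 hours.

9.95 hours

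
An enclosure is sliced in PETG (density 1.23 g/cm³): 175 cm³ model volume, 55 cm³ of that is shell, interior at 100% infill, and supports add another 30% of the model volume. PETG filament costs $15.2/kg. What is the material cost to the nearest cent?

$4.25

Infill region = 175 − 55 = 120 cm³.
Infill deposited = 1.00 × 120 = 120 cm³.
Support = 0.30 × 175, so 52.5 cm³.
Total extruded = 55 + 120 + 52.5 = 227.5 cm³.
Mass: 227.5 × 1.23 → 279.825 g.
Cost = 279.825 g / 1000 × $15.2/kg = $4.25.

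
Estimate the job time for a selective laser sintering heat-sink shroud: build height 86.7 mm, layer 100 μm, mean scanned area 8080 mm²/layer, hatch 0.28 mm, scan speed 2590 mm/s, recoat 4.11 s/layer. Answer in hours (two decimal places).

3.67 hours

Number of layers: 86.7 / 0.1 → 867 (rounded up).
Scan path per layer = 8080 / 0.28, so 28857.1 mm.
Laser time per layer: 28857.1 / 2590 → 11.1417 s.
Time per layer = 11.1417 + 4.11 = 15.2517 s.
Total: 867 × 15.2517 s = 13223.2239 s → 3.67 hours.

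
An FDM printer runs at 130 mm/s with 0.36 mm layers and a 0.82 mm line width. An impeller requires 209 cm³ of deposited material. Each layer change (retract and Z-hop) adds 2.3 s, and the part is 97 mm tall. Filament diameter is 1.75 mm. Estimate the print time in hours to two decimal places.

Extrusion cross-section: 0.36 × 0.82 → 0.2952 mm².
Toolpath length = 209 cm³ / 0.2952 mm² = 209000 / 0.2952 = 707994.6 mm.
Time extruding = 707994.6 / 130 = 5446.1 s.
Number of layers: 97 / 0.36 → 270 (rounded up).
Z-hop total = 270 × 2.3 = 621 s.
Total = 5446.1 + 621 = 6067.1 s = 1.69 hours.

1.69 hours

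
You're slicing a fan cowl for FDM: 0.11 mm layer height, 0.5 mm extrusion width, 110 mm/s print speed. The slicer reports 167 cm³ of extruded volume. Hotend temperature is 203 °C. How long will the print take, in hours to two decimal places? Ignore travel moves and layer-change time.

7.67 hours

Extrusion cross-section = 0.11 × 0.5 = 0.055 mm².
Toolpath length = 167 cm³ / 0.055 mm² = 167000 / 0.055 = 3036363.6 mm.
Extrusion time = 3036363.6 / 110, so 27603.3 s.
27603.3 s = 7.67 hours.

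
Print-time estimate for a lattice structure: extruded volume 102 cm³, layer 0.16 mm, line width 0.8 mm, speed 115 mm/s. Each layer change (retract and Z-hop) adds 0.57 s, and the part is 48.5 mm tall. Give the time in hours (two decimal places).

Bead cross-section = 0.16 × 0.8, so 0.128 mm².
Toolpath length = 102 cm³ / 0.128 mm² = 102000 / 0.128 = 796875 mm.
Extrusion time: 796875 / 115 → 6929.3 s.
Layer count = ceil(48.5 / 0.16) = 304.
Z-hop total = 304 × 0.57, so 173.28 s.
Altogether 6929.3 + 173.28 = 7102.58 s, i.e. 1.97 hours.

1.97 hours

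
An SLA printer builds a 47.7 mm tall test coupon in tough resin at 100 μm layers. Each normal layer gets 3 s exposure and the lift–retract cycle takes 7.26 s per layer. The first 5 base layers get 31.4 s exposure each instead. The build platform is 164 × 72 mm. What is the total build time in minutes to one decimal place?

Layers = ⌈47.7/0.1⌉ = 477.
Bottom layers = 5 × (31.4 + 7.26) = 193.3 s.
Normal layers = 472 × (3 + 7.26) = 4842.72 s.
Total = 193.3 + 4842.72 = 5036.02 s = 83.9 minutes.

83.9 minutes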